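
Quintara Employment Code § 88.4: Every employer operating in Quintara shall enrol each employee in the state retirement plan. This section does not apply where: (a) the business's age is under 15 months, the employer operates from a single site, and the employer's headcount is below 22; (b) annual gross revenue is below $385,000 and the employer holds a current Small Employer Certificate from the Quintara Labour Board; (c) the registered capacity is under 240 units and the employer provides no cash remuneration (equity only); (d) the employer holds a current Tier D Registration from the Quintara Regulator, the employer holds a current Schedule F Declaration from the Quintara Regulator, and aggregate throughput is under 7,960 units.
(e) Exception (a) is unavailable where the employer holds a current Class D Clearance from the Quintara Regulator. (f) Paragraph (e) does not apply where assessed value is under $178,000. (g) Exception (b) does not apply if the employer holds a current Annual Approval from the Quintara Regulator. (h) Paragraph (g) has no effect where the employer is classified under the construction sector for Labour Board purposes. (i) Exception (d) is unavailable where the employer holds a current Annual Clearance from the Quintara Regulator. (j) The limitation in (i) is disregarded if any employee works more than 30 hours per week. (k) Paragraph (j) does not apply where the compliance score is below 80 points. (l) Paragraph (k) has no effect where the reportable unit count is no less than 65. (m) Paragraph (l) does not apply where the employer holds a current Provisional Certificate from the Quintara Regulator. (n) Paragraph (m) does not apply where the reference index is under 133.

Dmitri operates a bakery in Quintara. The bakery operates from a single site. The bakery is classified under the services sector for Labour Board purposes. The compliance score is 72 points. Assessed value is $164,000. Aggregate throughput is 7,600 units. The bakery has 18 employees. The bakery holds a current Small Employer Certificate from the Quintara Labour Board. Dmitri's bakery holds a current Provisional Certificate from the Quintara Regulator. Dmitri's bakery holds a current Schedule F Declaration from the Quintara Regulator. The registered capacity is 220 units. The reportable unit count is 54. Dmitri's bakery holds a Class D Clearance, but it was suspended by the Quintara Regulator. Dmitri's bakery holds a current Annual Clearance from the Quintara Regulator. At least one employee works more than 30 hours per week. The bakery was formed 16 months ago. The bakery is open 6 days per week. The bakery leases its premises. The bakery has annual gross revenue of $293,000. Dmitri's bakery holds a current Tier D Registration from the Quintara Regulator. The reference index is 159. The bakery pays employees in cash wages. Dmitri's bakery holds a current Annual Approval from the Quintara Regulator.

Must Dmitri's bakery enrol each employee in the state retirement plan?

Exception (a) requires that the business's age is under 15 months; but the business's age is 16 months, not under 15 months, so (a) is unavailable.
Exception (b) is satisfied on its face — annual gross revenue is $293,000, below the $385,000 limit; a current Small Employer Certificate is held. However, paragraphs (g)–(h) must be considered: (g) operates against (b): a current Annual Approval is held. (h), which would lift (g), is not engaged — the bakery is classified under the services sector. So (b) is unavailable.
Exception (c) requires that the employer provides no cash remuneration (equity only); but employees are paid cash wages, so (c) is unavailable.
Exception (d)'s conditions are all satisfied: a current Tier D Registration is held; a current Schedule F Declaration is held; aggregate throughput is 7,600 units, under the 7,960 units limit. But applying paragraphs (i)–(n): (i) operates against (d): a current Annual Clearance is held. (j) operates (at least one employee exceeds 30 hours/week), but is set aside by (k): (k) operates — the compliance score is 72 points, below the 80 points limit. (l), which would lift (k), does not operate here — the reportable unit count is 54, short of 65. Exception (d) does not apply.
No exception applies. The general rule governs.

Yes — Dmitri's bakery must enrol each employee in the state retirement plan.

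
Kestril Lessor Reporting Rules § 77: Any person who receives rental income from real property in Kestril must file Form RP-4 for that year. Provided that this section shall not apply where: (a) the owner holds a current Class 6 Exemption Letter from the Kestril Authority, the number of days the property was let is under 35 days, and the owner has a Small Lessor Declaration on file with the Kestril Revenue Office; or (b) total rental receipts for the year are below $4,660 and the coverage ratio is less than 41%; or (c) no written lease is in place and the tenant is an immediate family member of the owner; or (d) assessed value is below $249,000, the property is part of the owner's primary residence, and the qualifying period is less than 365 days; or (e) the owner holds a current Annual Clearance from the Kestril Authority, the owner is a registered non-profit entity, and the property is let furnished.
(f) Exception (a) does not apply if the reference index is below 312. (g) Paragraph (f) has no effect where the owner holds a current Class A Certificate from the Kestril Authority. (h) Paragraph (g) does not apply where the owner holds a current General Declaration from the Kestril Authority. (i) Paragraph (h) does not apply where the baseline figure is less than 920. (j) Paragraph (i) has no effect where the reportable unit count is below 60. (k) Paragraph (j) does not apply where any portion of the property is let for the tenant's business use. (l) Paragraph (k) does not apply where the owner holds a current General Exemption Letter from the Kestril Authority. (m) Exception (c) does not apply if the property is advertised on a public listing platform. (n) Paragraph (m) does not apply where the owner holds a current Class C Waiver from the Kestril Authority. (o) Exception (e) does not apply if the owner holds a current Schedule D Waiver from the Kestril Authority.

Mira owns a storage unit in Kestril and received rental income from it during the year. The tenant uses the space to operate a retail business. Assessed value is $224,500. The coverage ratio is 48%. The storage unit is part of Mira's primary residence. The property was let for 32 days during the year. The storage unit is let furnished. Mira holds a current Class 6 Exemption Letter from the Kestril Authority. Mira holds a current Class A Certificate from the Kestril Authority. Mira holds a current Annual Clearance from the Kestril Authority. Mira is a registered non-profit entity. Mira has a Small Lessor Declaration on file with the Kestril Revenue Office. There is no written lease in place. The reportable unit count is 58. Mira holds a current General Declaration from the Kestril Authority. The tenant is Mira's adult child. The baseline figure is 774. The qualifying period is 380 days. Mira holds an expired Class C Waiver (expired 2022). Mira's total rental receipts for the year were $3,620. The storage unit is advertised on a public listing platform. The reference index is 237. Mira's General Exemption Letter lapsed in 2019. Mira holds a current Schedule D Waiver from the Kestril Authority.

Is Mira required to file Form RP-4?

No — exception (a) applies; Mira is not required to file Form RP-4.

Exception (a)'s conditions are all satisfied: a current Class 6 Exemption Letter is held; the number of days the property was let is 32 days, under the 35 days limit; a Small Lessor Declaration is on file. Considering the limiting provisions: (f) would limit (a) — the reference index is 237, below the 312 limit — but (g) sets (f) aside: (g) operates — a current Class A Certificate is held. (h) would limit (g) — a current General Declaration is held — but (i) sets (h) aside: (i) operates against (h): the baseline figure is 774, less than the 920 limit. (j) operates (the reportable unit count is 58, below the 60 limit), but is set aside by (k): (k) is triggered — the space is let for business use. (l) does not operate here (no current General Exemption Letter is held), so (k) stands. So (a) applies.
Exception (b) requires that the coverage ratio is less than 41%; but the coverage ratio is 48%, not less than 41%, so (b) is unavailable.
Exception (c): there is no written lease; the tenant is an immediate family member — every condition holds. But applying paragraphs (m)–(n): (m) operates — the property is publicly advertised. (n) is inapplicable (there is no Class C Waiver in force), so (m) stands. Exception (c) does not apply.
Exception (d) does not apply: the qualifying period is 380 days, not less than 365 days.
All of (e)'s requirements are met (a current Annual Clearance is held; Mira is a registered non-profit; the property is let furnished). However, paragraph (o) must be considered: (o) is engaged — a current Schedule D Waiver is held. So (e) is unavailable.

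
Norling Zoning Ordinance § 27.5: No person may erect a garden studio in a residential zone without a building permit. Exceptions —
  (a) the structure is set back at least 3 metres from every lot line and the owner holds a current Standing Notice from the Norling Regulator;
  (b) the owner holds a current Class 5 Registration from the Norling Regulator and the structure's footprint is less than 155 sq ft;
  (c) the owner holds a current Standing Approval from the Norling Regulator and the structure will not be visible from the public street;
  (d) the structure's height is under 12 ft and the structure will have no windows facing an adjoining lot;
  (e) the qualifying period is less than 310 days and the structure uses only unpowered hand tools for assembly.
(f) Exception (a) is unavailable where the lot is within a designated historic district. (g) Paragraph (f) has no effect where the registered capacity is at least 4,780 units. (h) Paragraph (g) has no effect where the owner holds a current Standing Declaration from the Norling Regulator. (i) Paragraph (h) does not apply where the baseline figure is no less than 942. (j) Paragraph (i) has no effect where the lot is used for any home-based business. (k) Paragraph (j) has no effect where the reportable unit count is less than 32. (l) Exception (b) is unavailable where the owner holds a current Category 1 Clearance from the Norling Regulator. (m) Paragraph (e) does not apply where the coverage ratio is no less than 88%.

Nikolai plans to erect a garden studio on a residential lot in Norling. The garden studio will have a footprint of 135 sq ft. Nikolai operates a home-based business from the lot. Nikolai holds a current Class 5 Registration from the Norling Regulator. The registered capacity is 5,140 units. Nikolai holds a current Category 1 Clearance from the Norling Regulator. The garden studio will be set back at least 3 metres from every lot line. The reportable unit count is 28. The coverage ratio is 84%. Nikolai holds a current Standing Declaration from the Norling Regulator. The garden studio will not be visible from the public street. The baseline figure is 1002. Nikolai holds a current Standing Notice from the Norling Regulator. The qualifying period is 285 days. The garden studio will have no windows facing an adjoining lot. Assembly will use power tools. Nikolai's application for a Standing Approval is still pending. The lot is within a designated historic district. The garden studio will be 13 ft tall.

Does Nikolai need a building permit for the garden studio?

No — exception (a) applies; Nikolai does not need a building permit.

Exception (a): the setback is at least 3 m on every side; a current Standing Notice is held — every condition holds. As to paragraphs (f)–(k): (f) would limit (a) — the lot is in a historic district — but (g) sets (f) aside: (g) is triggered — the registered capacity is 5,140 units, meeting the 4,780 units threshold. (h) operates (a current Standing Declaration is held), but is displaced by (i): (i) operates against (h): the baseline figure is 1,002, meeting the 942 threshold. (j) would limit (i) — a home-based business operates on the lot — but (k) sets (j) aside: (k) operates against (j): the reportable unit count is 28, less than the 32 limit. (a) remains available.
All of (b)'s requirements are met (a current Class 5 Registration is held; the structure's footprint is 135 sq ft, less than the 155 sq ft limit). Turning to paragraph (l): (l) operates against (b): a current Category 1 Clearance is held. So (b) is unavailable.
Exception (c) requires that the owner holds a current Standing Approval from the Norling Regulator; but the Standing Approval is not current, so (c) is unavailable.
Exception (d) fails — the structure's height is 13 ft, not under 12 ft.
Exception (e) requires that the structure uses only unpowered hand tools for assembly; but assembly uses power tools, so (e) is unavailable.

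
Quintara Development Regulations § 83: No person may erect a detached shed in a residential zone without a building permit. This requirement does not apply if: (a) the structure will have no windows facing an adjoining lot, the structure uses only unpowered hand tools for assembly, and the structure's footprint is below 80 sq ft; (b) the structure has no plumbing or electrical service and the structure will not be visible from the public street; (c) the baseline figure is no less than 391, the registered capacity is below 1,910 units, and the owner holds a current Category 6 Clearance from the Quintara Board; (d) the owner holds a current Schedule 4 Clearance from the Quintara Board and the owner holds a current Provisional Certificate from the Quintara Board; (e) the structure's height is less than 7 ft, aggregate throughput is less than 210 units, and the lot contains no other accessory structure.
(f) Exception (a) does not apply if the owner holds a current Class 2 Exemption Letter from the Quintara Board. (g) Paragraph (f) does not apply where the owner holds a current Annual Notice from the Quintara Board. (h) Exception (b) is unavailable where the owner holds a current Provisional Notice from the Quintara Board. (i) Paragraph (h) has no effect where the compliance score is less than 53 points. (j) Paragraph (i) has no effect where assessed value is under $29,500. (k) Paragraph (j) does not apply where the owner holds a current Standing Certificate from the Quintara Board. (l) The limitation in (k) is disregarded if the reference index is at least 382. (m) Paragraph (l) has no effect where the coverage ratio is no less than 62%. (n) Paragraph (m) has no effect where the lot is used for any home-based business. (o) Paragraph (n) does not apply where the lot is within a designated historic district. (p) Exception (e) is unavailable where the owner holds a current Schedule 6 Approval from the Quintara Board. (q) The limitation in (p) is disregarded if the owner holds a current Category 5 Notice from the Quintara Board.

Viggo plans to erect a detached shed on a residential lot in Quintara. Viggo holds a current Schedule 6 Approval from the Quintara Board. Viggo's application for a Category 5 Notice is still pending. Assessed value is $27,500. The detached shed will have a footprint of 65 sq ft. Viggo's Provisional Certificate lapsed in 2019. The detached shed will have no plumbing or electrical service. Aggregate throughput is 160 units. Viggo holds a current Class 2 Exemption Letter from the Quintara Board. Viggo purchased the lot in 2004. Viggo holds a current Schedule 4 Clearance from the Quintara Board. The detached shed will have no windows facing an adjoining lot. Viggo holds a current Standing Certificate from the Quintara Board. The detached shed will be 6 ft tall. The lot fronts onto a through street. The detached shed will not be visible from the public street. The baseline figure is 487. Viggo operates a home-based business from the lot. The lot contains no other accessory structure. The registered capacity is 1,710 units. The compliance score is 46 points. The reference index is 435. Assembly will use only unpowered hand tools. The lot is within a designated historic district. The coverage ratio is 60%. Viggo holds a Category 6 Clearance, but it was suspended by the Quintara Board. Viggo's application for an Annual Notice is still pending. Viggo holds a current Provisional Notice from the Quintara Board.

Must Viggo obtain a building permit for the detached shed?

Yes — Viggo must obtain a building permit.

Exception (a): no windows face an adjoining lot; assembly uses only hand tools; the structure's footprint is 65 sq ft, below the 80 sq ft limit — every condition holds. Turning to paragraphs (f)–(g): (f) is triggered — a current Class 2 Exemption Letter is held. (g), which would lift (f), is not engaged — no current Annual Notice is held. So (a) is unavailable.
Exception (b): there is no plumbing or electrical service; the structure will not be visible from the street — every condition holds. However, paragraphs (h)–(o) must be considered: (h) is triggered — a current Provisional Notice is held. (i) would limit (h) — the compliance score is 46 points, less than the 53 points limit — but (j) sets (i) aside: (j) operates against (i): assessed value is $27,500, under the $29,500 limit. (k) would limit (j) — a current Standing Certificate is held — but (l) sets (k) aside: (l) applies — the reference index is 435, meeting the 382 threshold. (m) is not triggered (the coverage ratio is 60%, short of 62%), so (l) stands. Exception (b) does not apply.
Exception (c) does not apply: no current Category 6 Clearance is held.
Exception (d) requires that the owner holds a current Provisional Certificate from the Quintara Board; but the Provisional Certificate is not current, so (d) is unavailable.
All of (e)'s requirements are met (the structure's height is 6 ft, less than the 7 ft limit; aggregate throughput is 160 units, less than the 210 units limit; the lot has no other accessory structure). But applying paragraphs (p)–(q): (p) operates against (e): a current Schedule 6 Approval is held. (q) is inapplicable (there is no Category 5 Notice in force), so (p) stands. (e) is therefore removed.
Every exception is unavailable, so the rule governs.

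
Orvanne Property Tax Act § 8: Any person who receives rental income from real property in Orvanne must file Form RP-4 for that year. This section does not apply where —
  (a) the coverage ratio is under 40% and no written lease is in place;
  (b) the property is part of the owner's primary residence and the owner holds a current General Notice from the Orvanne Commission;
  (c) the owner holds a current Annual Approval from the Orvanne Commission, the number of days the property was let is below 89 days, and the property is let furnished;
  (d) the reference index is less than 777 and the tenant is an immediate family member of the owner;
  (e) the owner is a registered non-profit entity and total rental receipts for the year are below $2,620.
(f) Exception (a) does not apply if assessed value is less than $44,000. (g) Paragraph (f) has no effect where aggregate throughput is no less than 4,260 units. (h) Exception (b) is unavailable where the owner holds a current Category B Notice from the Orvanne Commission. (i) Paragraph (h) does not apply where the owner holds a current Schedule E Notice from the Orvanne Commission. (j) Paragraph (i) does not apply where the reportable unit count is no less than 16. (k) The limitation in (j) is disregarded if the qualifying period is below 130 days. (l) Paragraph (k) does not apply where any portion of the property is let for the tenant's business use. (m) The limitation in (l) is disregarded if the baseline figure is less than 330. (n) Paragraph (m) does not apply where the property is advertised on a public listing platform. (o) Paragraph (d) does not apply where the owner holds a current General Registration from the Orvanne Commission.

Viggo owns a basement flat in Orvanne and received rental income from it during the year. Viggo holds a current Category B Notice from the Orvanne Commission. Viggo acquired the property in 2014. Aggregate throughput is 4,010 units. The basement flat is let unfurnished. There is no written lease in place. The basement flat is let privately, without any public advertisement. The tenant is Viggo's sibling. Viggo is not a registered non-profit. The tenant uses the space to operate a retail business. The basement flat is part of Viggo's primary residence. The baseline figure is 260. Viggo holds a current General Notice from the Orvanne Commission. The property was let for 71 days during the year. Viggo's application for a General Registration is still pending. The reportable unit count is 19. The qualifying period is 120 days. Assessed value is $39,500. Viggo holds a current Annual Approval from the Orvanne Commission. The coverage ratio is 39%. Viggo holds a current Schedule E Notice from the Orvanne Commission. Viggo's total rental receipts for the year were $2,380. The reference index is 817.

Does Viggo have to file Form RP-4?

Exception (a)'s conditions are all satisfied: the coverage ratio is 39%, under the 40% limit; there is no written lease. Turning to paragraphs (f)–(g): (f) operates against (a): assessed value is $39,500, less than the $44,000 limit. (g), which would lift (f), is inapplicable — aggregate throughput is 4,010 units, short of 4,260 units. Exception (a) does not apply.
Exception (b): the basement flat is part of the primary residence; a current General Notice is held — every condition holds. Under paragraphs (h)–(n): (h) operates (a current Category B Notice is held), but is itself disapplied by (i): (i) operates against (h): a current Schedule E Notice is held. (j) would limit (i) — the reportable unit count is 19, meeting the 16 threshold — but (k) sets (j) aside: (k) operates against (j): the qualifying period is 120 days, below the 130 days limit. (l) would limit (k) — the space is let for business use — but (m) sets (l) aside: (m) is engaged — the baseline figure is 260, less than the 330 limit. (n), which would lift (m), is not triggered — the property is let privately without advertisement. Exception (b) stands.
Exception (c) fails — the property is let unfurnished.
Exception (d) fails — the reference index is 817, not less than 777.
Exception (e) does not apply: Viggo is not a registered non-profit.

No — exception (b) applies; Viggo is not required to file Form RP-4.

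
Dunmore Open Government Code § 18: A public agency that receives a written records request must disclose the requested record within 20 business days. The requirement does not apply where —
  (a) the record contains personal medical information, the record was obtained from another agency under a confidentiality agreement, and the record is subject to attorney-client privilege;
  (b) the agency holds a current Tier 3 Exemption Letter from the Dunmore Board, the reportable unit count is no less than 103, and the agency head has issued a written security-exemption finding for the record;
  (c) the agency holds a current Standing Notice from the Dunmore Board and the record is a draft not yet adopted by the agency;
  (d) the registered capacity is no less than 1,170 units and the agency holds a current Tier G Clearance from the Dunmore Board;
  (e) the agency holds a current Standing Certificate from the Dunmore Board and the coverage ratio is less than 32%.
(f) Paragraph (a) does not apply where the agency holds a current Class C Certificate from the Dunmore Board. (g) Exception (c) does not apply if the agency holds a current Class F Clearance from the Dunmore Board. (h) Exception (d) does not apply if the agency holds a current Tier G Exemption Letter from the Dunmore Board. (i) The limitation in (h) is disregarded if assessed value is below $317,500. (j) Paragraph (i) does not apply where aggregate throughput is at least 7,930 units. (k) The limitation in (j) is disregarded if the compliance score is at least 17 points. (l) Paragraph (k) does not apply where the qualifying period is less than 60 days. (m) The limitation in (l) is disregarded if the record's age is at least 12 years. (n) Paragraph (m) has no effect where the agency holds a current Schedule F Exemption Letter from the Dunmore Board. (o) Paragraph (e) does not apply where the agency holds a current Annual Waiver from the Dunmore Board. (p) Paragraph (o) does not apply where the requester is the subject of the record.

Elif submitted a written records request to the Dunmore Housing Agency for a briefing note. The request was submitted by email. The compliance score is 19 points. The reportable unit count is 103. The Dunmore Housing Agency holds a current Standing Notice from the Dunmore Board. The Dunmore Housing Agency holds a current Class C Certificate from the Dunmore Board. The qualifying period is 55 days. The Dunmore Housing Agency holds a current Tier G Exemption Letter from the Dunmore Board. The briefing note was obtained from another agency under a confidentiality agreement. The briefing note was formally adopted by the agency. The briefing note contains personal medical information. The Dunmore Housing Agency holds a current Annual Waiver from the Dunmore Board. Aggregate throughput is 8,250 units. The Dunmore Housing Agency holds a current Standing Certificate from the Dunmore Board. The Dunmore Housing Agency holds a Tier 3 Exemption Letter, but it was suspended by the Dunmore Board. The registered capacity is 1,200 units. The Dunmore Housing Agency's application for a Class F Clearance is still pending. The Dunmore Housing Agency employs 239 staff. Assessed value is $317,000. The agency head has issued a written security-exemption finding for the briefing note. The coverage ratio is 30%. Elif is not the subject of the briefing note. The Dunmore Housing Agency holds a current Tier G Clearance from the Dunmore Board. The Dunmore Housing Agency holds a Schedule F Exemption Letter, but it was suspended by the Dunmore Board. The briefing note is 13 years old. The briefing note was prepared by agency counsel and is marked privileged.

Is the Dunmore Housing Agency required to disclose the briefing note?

Exception (a)'s conditions are all satisfied: the briefing note contains personal medical information; the briefing note was obtained under a confidentiality agreement; the briefing note is privileged. But: (f) operates against (a): a current Class C Certificate is held. (a) is therefore removed.
Exception (b) requires that the agency holds a current Tier 3 Exemption Letter from the Dunmore Board; but the Tier 3 Exemption Letter is not current, so (b) is unavailable.
Exception (c) requires that the record is a draft not yet adopted by the agency; but the briefing note has been formally adopted, so (c) is unavailable.
Exception (d) is satisfied on its face — the registered capacity is 1,200 units, meeting the 1,170 units threshold; a current Tier G Clearance is held. Considering the limiting provisions: (h) applies (a current Tier G Exemption Letter is held), but is displaced by (i): (i) operates against (h): assessed value is $317,000, below the $317,500 limit. (j) is triggered (aggregate throughput is 8,250 units, meeting the 7,930 units threshold), but is set aside by (k): (k) is triggered — the compliance score is 19 points, meeting the 17 points threshold. (l) would limit (k) — the qualifying period is 55 days, less than the 60 days limit — but (m) sets (l) aside: (m) is engaged — the record's age is 13 years, meeting the 12 years threshold. (n), which would lift (m), does not operate here — no current Schedule F Exemption Letter is held. (d) remains available.
Exception (e): a current Standing Certificate is held; the coverage ratio is 30%, less than the 32% limit — every condition holds. Turning to paragraphs (o)–(p): (o) is triggered — a current Annual Waiver is held. (p), which would lift (o), is inapplicable — Elif is not the subject of the briefing note. So (e) is unavailable.

No — exception (d) applies; the Dunmore Housing Agency is not required to disclose the briefing note.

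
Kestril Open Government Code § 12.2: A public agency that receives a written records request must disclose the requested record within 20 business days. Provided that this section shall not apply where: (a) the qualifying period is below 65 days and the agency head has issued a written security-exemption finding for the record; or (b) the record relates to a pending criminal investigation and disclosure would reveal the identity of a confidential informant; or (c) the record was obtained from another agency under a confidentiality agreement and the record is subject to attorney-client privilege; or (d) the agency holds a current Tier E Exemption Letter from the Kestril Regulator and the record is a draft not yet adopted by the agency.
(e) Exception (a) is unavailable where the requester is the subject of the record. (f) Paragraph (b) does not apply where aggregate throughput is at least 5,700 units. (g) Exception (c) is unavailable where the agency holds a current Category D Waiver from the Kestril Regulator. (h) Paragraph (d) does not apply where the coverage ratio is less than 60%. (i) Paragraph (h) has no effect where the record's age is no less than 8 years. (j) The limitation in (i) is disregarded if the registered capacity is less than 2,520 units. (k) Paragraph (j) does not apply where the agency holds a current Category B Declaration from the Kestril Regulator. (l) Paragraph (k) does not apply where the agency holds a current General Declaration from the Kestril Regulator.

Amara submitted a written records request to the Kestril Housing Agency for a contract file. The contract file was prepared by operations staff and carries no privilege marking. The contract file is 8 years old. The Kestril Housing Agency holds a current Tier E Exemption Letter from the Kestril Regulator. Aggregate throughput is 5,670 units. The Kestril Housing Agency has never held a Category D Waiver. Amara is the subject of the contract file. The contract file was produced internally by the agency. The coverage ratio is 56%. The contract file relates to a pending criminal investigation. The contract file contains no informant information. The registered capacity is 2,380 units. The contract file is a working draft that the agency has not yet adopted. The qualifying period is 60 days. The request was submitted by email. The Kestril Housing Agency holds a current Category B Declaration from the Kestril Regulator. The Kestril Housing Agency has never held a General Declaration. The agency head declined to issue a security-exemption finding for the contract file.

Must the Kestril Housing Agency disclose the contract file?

Exception (a) fails — the agency head declined to issue a security-exemption finding.
Exception (b) requires that disclosure would reveal the identity of a confidential informant; but the contract file contains no informant information, so (b) is unavailable.
Exception (c) fails — the contract file was produced internally.
Exception (d): a current Tier E Exemption Letter is held; the contract file is an unadopted draft — every condition holds. Applying paragraphs (h)–(l): (h) applies (the coverage ratio is 56%, less than the 60% limit), but is displaced by (i): (i) operates against (h): the record's age is 8 years, meeting the 8 years threshold. (j) is triggered (the registered capacity is 2,380 units, less than the 2,520 units limit), but yields to (k): (k) applies — a current Category B Declaration is held. (l), which would lift (k), does not operate here — there is no General Declaration in force. Exception (d) stands.

No — exception (d) applies; the Kestril Housing Agency is not required to disclose the contract file.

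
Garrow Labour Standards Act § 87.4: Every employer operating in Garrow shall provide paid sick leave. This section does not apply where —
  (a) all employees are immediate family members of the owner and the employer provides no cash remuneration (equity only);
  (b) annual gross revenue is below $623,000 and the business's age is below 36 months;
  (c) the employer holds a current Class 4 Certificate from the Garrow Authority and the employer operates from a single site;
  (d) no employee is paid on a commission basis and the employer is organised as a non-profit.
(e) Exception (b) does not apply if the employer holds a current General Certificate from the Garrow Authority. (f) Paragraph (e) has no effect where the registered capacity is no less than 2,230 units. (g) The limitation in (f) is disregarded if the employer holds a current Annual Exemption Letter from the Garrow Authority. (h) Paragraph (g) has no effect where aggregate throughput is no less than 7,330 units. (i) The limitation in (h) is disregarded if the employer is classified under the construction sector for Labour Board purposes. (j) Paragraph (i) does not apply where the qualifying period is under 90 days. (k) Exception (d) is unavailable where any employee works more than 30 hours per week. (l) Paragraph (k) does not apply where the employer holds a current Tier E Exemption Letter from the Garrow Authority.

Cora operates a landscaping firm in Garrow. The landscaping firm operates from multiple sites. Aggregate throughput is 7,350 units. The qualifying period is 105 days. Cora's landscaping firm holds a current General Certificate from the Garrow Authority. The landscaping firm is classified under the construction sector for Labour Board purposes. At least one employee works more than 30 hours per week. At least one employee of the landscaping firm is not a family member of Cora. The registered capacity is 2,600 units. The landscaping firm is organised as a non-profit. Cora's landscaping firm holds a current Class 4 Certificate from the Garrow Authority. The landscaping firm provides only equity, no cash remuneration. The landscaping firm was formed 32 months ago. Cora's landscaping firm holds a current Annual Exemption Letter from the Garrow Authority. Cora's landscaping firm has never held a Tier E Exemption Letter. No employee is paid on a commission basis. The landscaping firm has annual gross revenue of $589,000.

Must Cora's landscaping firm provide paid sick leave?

Yes — Cora's landscaping firm must provide paid sick leave.

Exception (a) requires that all employees are immediate family members of the owner; but at least one employee is not a family member, so (a) is unavailable.
All of (b)'s requirements are met (annual gross revenue is $589,000, below the $623,000 limit; the business's age is 32 months, below the 36 months limit). But applying paragraphs (e)–(j): (e) is triggered — a current General Certificate is held. (f) would limit (e) — the registered capacity is 2,600 units, meeting the 2,230 units threshold — but (g) sets (f) aside: (g) operates against (f): a current Annual Exemption Letter is held. (h) is engaged (aggregate throughput is 7,350 units, meeting the 7,330 units threshold), but yields to (i): (i) operates against (h): the landscaping firm is classified under the construction sector. (j) is not triggered (the qualifying period is 105 days, not under 90 days), so (i) stands. Exception (b) does not apply.
Exception (c) fails — the employer operates from multiple sites.
All of (d)'s requirements are met (no employee is paid on commission; the employer is a non-profit). But applying paragraphs (k)–(l): (k) operates against (d): at least one employee exceeds 30 hours/week. (l) does not operate here (the Tier E Exemption Letter is not current), so (k) stands. So (d) is unavailable.
No exception applies. The general rule governs.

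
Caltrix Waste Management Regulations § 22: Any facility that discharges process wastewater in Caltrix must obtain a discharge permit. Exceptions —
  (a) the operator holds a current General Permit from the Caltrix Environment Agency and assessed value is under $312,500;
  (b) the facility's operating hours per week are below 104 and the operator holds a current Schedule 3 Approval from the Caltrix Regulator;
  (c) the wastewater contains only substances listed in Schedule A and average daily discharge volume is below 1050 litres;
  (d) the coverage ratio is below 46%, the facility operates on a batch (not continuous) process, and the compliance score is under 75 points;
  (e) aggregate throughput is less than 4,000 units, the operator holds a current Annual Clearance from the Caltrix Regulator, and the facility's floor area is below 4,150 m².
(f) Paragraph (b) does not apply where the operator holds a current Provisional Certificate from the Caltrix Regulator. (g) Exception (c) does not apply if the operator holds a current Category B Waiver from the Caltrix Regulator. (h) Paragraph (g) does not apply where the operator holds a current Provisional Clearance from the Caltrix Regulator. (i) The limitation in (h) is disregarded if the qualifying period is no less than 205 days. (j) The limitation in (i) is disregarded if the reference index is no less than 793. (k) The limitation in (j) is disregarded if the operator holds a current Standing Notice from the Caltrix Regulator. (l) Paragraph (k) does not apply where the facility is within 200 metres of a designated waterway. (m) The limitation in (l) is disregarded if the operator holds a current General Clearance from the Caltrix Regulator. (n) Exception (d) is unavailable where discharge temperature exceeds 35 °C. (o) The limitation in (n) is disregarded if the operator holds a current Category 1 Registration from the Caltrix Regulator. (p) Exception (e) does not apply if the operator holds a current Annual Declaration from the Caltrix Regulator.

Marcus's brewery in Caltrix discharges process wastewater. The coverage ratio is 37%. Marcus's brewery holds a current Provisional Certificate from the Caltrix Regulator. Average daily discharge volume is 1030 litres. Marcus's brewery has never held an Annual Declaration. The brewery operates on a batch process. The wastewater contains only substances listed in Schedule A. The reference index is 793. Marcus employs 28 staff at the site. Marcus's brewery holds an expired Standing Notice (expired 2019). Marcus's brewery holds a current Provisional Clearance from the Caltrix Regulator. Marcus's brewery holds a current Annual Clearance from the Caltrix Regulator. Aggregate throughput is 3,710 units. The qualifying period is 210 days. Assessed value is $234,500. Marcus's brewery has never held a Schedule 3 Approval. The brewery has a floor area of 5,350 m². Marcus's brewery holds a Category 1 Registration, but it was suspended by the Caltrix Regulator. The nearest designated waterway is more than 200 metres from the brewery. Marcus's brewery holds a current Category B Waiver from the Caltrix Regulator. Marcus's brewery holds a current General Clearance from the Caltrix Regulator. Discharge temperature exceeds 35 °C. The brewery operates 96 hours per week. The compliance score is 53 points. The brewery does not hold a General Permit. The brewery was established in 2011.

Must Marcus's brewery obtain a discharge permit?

Exception (a) requires that the operator holds a current General Permit from the Caltrix Environment Agency; but no General Permit is held, so (a) is unavailable.
Exception (b) does not apply: there is no Schedule 3 Approval in force.
Exception (c): the wastewater is Schedule-A-only; average daily discharge volume is 1030 litres, below the 1050 litres limit — every condition holds. Under paragraphs (g)–(m): (g) would limit (c) — a current Category B Waiver is held — but (h) sets (g) aside: (h) operates against (g): a current Provisional Clearance is held. (i) would limit (h) — the qualifying period is 210 days, meeting the 205 days threshold — but (j) sets (i) aside: (j) operates against (i): the reference index is 793, meeting the 793 threshold. (k), which would lift (j), is not triggered — the Standing Notice is not current. So (c) applies.
Exception (d) is satisfied on its face — the coverage ratio is 37%, below the 46% limit; the facility operates on a batch process; the compliance score is 53 points, under the 75 points limit. Turning to paragraphs (n)–(o): (n) operates against (d): discharge temperature exceeds 35 °C. (o), which would lift (n), does not operate here — the Category 1 Registration is not current. (d) is therefore removed.
Exception (e) fails — the facility's floor area is 5,350 m², not below 4,150 m².

No — exception (c) applies; Marcus's brewery is not required to obtain a discharge permit.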